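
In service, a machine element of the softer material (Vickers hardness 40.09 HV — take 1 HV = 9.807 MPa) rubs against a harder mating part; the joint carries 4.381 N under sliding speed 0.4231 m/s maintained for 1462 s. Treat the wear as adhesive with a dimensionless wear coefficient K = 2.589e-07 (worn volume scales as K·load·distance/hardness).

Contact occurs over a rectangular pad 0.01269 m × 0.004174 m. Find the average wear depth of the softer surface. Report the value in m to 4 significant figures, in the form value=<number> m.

Intermediate values are printed rounded — the algebra holds exact precision — rounded once at the end to four significant digits.
Sliding distance L = v·t = 0.4231 m/s × 1462 s = 618.6 m.
Hardness H = 40.09 HV × 9.807 MPa/HV = 393.2 MPa = 3.932e+08 Pa.
Contact area A = 0.01269 m × 0.004174 m = 5.297e-05 m².
As SI base values: W = 4.381 N, H = 3.932e+08 Pa, K = 2.589e-07.
Archard relation: V = K·W·L/H = 2.589e-07 · 4.381 · 618.6 / 3.932e+08 = 1.785e-12 m³.
Wear depth h = V/A = 1.785e-12 / 5.297e-05 = 3.369e-08 m.

value=3.369e-08 m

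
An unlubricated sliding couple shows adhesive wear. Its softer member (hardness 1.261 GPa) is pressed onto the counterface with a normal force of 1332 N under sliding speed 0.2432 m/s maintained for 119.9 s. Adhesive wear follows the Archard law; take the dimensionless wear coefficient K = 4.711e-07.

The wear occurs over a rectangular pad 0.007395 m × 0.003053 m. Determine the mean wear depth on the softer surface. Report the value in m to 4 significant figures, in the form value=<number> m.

value=6.427e-07 m

The computation carries full precision, and intermediate values are displayed rounded — one final rounding, at 4 significant figures.
Convert: Distance L = v·t = 0.2432 m/s × 119.9 s = 29.16 m.
Convert: Hardness H = 1.261 GPa = 1.261e+09 Pa.
Convert: Contact area A = 0.007395 m × 0.003053 m = 2.258e-05 m².
As SI base values: W = 1332 N, H = 1.261e+09 Pa, K = 4.711e-07.
Apply Archard: V = K·W·L/H = 4.711e-07 · 1332 · 29.16 / 1.261e+09 = 1.451e-11 m³.
Average depth h = V/A = 1.451e-11 / 2.258e-05 = 6.427e-07 m.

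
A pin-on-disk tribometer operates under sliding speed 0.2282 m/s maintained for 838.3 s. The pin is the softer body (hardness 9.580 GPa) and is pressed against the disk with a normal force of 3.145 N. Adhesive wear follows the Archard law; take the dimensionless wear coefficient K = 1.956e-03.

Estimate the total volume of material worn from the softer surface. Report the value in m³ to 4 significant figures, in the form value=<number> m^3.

The algebra carries full float precision. The intermediates are shown rounded, and one last rounding to four significant figures.
Total distance L = v·t = 0.2282 m/s × 838.3 s = 191.3 m.
Hardness H = 9.580 GPa = 9.580e+09 Pa.
Restated in SI base units: W = 3.145 N, H = 9.580e+09 Pa, K = 1.956e-03.
Archard relation: V = K·W·L/H = 1.956e-03 · 3.145 · 191.3 / 9.580e+09 = 1.228e-10 m³.

value=1.228e-10 m^3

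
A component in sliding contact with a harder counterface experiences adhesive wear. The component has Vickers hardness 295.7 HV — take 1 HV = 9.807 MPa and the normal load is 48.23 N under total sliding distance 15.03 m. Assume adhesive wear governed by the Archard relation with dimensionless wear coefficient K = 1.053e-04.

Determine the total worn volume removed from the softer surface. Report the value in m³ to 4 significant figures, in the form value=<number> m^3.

value=2.632e-11 m^3

Every step carries full precision. Intermediates are printed rounded. Rounded once at the end, at 4 significant figures.
Convert: Hardness H = 295.7 HV × 9.807 MPa/HV = 2900 MPa = 2.900e+09 Pa.
Collected in SI base units: W = 48.23 N, H = 2.900e+09 Pa, K = 1.053e-04.
Volume removed: V = K·W·L/H = 1.053e-04 · 48.23 · 15.03 / 2.900e+09 = 2.632e-11 m³.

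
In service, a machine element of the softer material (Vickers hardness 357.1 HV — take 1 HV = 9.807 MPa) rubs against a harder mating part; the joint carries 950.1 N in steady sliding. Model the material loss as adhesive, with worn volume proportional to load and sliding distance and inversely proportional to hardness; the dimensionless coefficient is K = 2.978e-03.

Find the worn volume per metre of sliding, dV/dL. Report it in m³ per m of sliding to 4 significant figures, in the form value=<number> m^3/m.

The algebra carries full precision. Intermediates appear rounded; one final rounding to four significant digits.
Convert: Hardness H = 357.1 HV × 9.807 MPa/HV = 3502 MPa = 3.502e+09 Pa.
SI base units throughout: W = 950.1 N, H = 3.502e+09 Pa, K = 2.978e-03.
Wear rate dV/dL = K·W/H: 2.978e-03 · 950.1 / 3.502e+09 = 8.079e-10 m³/m.

value=8.079e-10 m^3/m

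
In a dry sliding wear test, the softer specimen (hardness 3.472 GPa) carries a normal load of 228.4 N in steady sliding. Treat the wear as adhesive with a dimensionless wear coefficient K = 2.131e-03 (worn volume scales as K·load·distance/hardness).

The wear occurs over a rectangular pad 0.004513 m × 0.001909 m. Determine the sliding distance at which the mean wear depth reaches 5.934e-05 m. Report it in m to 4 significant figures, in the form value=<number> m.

Every step carries exact precision, and quoted intermediates are rounded — one final rounding to 4 significant digits.
Convert: Hardness H = 3.472 GPa = 3.472e+09 Pa.
Convert: Contact area A = 0.004513 m × 0.001909 m = 8.615e-06 m².
As SI base values: W = 228.4 N, H = 3.472e+09 Pa, K = 2.131e-03.
Permissible volume V_lim = h_lim·A = 5.934e-05 · 8.615e-06 = 5.112e-10 m³.
Inverting, life L = V_lim·H/(K·W) = 5.112e-10 · 3.472e+09 / (2.131e-03 · 228.4) = 3.647 m.

value=3.647 m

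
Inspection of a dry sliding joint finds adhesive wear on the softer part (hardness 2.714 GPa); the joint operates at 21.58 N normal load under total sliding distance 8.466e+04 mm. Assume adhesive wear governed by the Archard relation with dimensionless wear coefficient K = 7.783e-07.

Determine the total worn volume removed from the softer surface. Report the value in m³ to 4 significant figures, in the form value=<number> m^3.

value=5.239e-13 m^3

All arithmetic holds full float precision. Intermediate values are shown rounded. Rounded just once to 4 significant figures.
Distance L = 8.466e+04 mm = 84.66 m.
Hardness H = 2.714 GPa = 2.714e+09 Pa.
Restated in SI base units: W = 21.58 N, H = 2.714e+09 Pa, K = 7.783e-07.
Volume removed: V = K·W·L/H = 7.783e-07 · 21.58 · 84.66 / 2.714e+09 = 5.239e-13 m³.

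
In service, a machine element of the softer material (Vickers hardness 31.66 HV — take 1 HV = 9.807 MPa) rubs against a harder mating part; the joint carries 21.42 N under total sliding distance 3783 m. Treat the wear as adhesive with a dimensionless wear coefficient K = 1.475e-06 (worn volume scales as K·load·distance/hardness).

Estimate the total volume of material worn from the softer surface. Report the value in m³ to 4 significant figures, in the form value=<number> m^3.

value=3.849e-10 m^3

Intermediate values are shown rounded. All arithmetic runs at full float precision, and a single final rounding to four significant digits.
Convert: Hardness H = 31.66 HV × 9.807 MPa/HV = 310.5 MPa = 3.105e+08 Pa.
In SI base units: W = 21.42 N, H = 3.105e+08 Pa, K = 1.475e-06.
Wear volume V = K·W·L/H = 1.475e-06 · 21.42 · 3783 / 3.105e+08 = 3.849e-10 m³.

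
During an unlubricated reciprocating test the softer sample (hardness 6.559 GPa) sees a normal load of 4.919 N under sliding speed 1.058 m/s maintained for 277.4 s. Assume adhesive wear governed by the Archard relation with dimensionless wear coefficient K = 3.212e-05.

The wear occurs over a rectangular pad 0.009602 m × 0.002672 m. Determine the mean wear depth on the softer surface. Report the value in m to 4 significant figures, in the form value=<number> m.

value=2.756e-07 m

Each operation carries full float precision. Quoted intermediates are rounded — a single final rounding to 4 significant figures.
Convert: Distance L = v·t = 1.058 m/s × 277.4 s = 293.5 m.
Convert: Hardness H = 6.559 GPa = 6.559e+09 Pa.
Convert: Contact area A = 0.009602 m × 0.002672 m = 2.566e-05 m².
Restated in SI base units: W = 4.919 N, H = 6.559e+09 Pa, K = 3.212e-05.
Wear volume V = K·W·L/H = 3.212e-05 · 4.919 · 293.5 / 6.559e+09 = 7.070e-12 m³.
Average depth h = V/A = 7.070e-12 / 2.566e-05 = 2.756e-07 m.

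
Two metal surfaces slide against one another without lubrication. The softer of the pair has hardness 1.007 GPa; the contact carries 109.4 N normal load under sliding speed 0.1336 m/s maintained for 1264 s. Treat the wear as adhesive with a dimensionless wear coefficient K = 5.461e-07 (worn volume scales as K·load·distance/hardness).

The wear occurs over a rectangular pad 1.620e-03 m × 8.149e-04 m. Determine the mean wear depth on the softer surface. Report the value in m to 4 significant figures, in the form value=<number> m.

Displayed values are rounded, and every step maintains exact precision; a single final rounding: four significant figures.
Convert: Total distance L = v·t = 0.1336 m/s × 1264 s = 168.9 m.
Convert: Hardness H = 1.007 GPa = 1.007e+09 Pa.
Convert: Contact area A = 1.620e-03 m × 8.149e-04 m = 1.320e-06 m².
Restated in SI base units: W = 109.4 N, H = 1.007e+09 Pa, K = 5.461e-07.
By Archard's law, V = K·W·L/H = 5.461e-07 · 109.4 · 168.9 / 1.007e+09 = 1.002e-11 m³.
Mean depth h = V/A = 1.002e-11 / 1.320e-06 = 7.589e-06 m.

value=7.589e-06 m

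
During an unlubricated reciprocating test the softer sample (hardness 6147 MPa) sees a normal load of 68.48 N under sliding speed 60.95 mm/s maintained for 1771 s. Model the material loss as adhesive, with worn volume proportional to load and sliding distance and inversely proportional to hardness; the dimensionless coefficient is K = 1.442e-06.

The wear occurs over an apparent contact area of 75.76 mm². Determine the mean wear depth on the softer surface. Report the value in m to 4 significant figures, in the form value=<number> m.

Intermediate values appear rounded; all arithmetic keeps full float precision; rounded once at the end: 4 significant digits.
Convert: Sliding speed v = 60.95 mm/s = 0.06095 m/s. Total distance L = v·t = 0.06095 m/s × 1771 s = 107.9 m.
Convert: Hardness H = 6147 MPa = 6.147e+09 Pa.
Convert: Contact area A = 75.76 mm² = 7.576e-05 m².
In SI base units, W = 68.48 N, H = 6.147e+09 Pa, K = 1.442e-06.
Wear volume V = K·W·L/H = 1.442e-06 · 68.48 · 107.9 / 6.147e+09 = 1.734e-12 m³.
Mean wear depth h = V/A = 1.734e-12 / 7.576e-05 = 2.289e-08 m.

value=2.289e-08 m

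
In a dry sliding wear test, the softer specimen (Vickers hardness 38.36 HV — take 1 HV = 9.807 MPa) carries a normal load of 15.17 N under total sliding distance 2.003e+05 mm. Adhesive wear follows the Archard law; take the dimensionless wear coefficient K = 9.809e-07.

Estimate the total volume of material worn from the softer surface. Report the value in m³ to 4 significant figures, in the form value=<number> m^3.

The computation runs at full precision. Intermediates are shown rounded — a single final rounding to 4 significant figures.
Total distance L = 2.003e+05 mm = 200.3 m.
Hardness H = 38.36 HV × 9.807 MPa/HV = 376.2 MPa = 3.762e+08 Pa.
In SI base units: W = 15.17 N, H = 3.762e+08 Pa, K = 9.809e-07.
By Archard's law, V = K·W·L/H = 9.809e-07 · 15.17 · 200.3 / 3.762e+08 = 7.923e-12 m³.

value=7.923e-12 m^3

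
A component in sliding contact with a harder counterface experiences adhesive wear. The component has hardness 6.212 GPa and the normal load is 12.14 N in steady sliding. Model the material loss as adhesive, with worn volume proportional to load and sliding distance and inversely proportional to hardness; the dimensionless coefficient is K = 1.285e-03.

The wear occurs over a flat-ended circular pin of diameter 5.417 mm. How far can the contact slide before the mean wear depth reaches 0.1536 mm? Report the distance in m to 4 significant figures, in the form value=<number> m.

value=1410 m

Every step maintains full float precision — intermediate values appear rounded — rounded just once, at 4 significant figures.
Convert: Hardness H = 6.212 GPa = 6.212e+09 Pa.
Convert: Pin diameter d = 5.417 mm = 0.005417 m. Contact area A = π·d²/4 = π·(0.005417 m)²/4 = 2.305e-05 m².
Convert: Depth limit h_lim = 0.1536 mm = 1.536e-04 m.
Restated in SI base units: W = 12.14 N, H = 6.212e+09 Pa, K = 1.285e-03.
Volume at the limit: V_lim = h_lim·A = 1.536e-04 · 2.305e-05 = 3.540e-09 m³.
So the life L = V_lim·H/(K·W) = 3.540e-09 · 6.212e+09 / (1.285e-03 · 12.14) = 1410 m.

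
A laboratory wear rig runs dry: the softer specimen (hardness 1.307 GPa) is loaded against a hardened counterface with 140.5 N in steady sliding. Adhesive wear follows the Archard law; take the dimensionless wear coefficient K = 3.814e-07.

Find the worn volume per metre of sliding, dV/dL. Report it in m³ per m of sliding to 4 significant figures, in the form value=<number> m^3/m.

value=4.100e-14 m^3/m

The algebra maintains full float precision — intermediates are printed rounded. Rounded once at the end: 4 significant digits.
Hardness H = 1.307 GPa = 1.307e+09 Pa.
Collected in SI base units: W = 140.5 N, H = 1.307e+09 Pa, K = 3.814e-07.
The wear rate dV/dL = K·W/H, per unit distance: 3.814e-07 · 140.5 / 1.307e+09 = 4.100e-14 m³/m.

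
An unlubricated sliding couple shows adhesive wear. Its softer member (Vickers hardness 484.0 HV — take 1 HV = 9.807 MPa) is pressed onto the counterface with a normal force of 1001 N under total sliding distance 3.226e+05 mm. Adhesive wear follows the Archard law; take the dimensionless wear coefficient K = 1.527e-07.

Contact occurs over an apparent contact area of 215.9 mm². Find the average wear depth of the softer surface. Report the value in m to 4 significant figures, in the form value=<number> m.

value=4.812e-08 m

Displayed values are rounded; the algebra holds full float precision. Rounded just once to 4 significant digits.
Convert: Total distance L = 3.226e+05 mm = 322.6 m.
Convert: Hardness H = 484.0 HV × 9.807 MPa/HV = 4747 MPa = 4.747e+09 Pa.
Convert: Contact area A = 215.9 mm² = 2.159e-04 m².
Restated in SI base units: W = 1001 N, H = 4.747e+09 Pa, K = 1.527e-07.
Archard volume V = K·W·L/H = 1.527e-07 · 1001 · 322.6 / 4.747e+09 = 1.039e-11 m³.
Mean wear depth h = V/A = 1.039e-11 / 2.159e-04 = 4.812e-08 m.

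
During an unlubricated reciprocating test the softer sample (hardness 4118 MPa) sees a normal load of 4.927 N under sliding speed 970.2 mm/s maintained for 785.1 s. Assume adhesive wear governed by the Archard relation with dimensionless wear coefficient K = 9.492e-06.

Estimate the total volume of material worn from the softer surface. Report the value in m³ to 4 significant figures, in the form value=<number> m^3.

The intermediates are printed rounded, and all arithmetic maintains exact precision, and a single final rounding to 4 significant figures.
Sliding speed v = 970.2 mm/s = 0.9702 m/s. Distance L = v·t = 0.9702 m/s × 785.1 s = 761.7 m.
Hardness H = 4118 MPa = 4.118e+09 Pa.
As SI base values: W = 4.927 N, H = 4.118e+09 Pa, K = 9.492e-06.
Volume removed: V = K·W·L/H = 9.492e-06 · 4.927 · 761.7 / 4.118e+09 = 8.650e-12 m³.

value=8.650e-12 m^3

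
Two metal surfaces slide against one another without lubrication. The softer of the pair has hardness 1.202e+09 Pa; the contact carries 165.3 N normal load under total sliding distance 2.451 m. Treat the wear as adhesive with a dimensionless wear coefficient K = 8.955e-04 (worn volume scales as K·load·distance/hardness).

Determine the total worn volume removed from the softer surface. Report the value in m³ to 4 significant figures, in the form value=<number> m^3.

value=3.018e-10 m^3

All arithmetic holds exact precision — the intermediates are printed rounded. Rounded once at the end, at 4 significant digits.
Restated in SI base units: W = 165.3 N, H = 1.202e+09 Pa, K = 8.955e-04.
Wear volume V = K·W·L/H = 8.955e-04 · 165.3 · 2.451 / 1.202e+09 = 3.018e-10 m³.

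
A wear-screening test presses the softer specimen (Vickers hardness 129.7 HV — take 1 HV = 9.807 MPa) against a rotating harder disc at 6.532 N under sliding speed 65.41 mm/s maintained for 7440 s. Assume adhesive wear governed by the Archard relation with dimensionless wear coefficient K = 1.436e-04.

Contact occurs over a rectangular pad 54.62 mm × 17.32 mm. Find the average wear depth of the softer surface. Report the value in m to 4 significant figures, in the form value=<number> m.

value=3.794e-07 m

The algebra maintains full precision. Intermediates are displayed rounded. Rounded once at the end: 4 significant digits.
Sliding speed v = 65.41 mm/s = 0.06541 m/s. Total distance L = v·t = 0.06541 m/s × 7440 s = 486.7 m.
Hardness H = 129.7 HV × 9.807 MPa/HV = 1272 MPa = 1.272e+09 Pa.
Pad sides 54.62 mm × 17.32 mm = 0.05462 m × 0.01732 m. Contact area A = 0.05462 m × 0.01732 m = 9.460e-04 m².
As SI base values: W = 6.532 N, H = 1.272e+09 Pa, K = 1.436e-04.
By Archard's law, V = K·W·L/H = 1.436e-04 · 6.532 · 486.7 / 1.272e+09 = 3.589e-10 m³.
Wear depth h = V/A = 3.589e-10 / 9.460e-04 = 3.794e-07 m.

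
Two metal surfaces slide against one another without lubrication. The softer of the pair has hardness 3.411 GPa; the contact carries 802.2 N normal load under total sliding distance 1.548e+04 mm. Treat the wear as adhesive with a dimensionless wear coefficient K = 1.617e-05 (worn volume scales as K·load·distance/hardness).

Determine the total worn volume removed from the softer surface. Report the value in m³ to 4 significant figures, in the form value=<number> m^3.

Printed values are rounded — the computation runs at full precision, and rounded just once: four significant digits.
Convert: Sliding distance L = 1.548e+04 mm = 15.48 m.
Convert: Hardness H = 3.411 GPa = 3.411e+09 Pa.
SI base units throughout: W = 802.2 N, H = 3.411e+09 Pa, K = 1.617e-05.
Volume removed: V = K·W·L/H = 1.617e-05 · 802.2 · 15.48 / 3.411e+09 = 5.887e-11 m³.

value=5.887e-11 m^3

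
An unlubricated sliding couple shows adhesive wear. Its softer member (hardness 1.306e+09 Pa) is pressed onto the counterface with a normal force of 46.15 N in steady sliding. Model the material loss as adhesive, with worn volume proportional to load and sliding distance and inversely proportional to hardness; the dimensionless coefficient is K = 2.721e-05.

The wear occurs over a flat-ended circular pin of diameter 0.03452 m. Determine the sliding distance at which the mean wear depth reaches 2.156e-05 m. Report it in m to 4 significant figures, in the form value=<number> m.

value=2.099e+04 m

The algebra holds full precision, and intermediates are displayed rounded; rounded once at the end, at 4 significant digits.
Contact area A = π·d²/4 = π·(0.03452 m)²/4 = 9.359e-04 m².
Restated in SI base units: W = 46.15 N, H = 1.306e+09 Pa, K = 2.721e-05.
Allowed volume V_lim = h_lim·A = 2.156e-05 · 9.359e-04 = 2.018e-08 m³.
Inverting, life L = V_lim·H/(K·W) = 2.018e-08 · 1.306e+09 / (2.721e-05 · 46.15) = 2.099e+04 m.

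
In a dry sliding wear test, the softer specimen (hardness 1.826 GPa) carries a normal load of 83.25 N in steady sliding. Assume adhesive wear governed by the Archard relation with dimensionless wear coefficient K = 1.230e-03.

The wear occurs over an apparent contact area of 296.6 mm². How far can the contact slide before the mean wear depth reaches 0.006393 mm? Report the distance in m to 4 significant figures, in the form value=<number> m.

value=33.81 m

Intermediate values are displayed rounded — all arithmetic keeps full float precision — rounded once at the end: 4 significant figures.
Convert: Hardness H = 1.826 GPa = 1.826e+09 Pa.
Convert: Contact area A = 296.6 mm² = 2.966e-04 m².
Convert: Depth limit h_lim = 0.006393 mm = 6.393e-06 m.
In SI base units: W = 83.25 N, H = 1.826e+09 Pa, K = 1.230e-03.
Allowed volume V_lim = h_lim·A = 6.393e-06 · 2.966e-04 = 1.896e-09 m³.
Sliding life L = V_lim·H/(K·W) = 1.896e-09 · 1.826e+09 / (1.230e-03 · 83.25) = 33.81 m.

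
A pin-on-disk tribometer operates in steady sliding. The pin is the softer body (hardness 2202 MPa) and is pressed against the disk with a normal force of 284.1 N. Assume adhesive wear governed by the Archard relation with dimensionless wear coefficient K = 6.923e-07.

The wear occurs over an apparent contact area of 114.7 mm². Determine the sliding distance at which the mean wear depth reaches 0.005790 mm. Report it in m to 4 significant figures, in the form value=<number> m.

Each operation maintains exact precision, and intermediate values are printed rounded; one last rounding to four significant figures.
Hardness H = 2202 MPa = 2.202e+09 Pa.
Contact area A = 114.7 mm² = 1.147e-04 m².
Depth limit h_lim = 0.005790 mm = 5.790e-06 m.
Working in SI base units: W = 284.1 N, H = 2.202e+09 Pa, K = 6.923e-07.
At the depth limit, V_lim = h_lim·A = 5.790e-06 · 1.147e-04 = 6.641e-10 m³.
Life L = V_lim·H/(K·W) = 6.641e-10 · 2.202e+09 / (6.923e-07 · 284.1) = 7435 m.

value=7435 m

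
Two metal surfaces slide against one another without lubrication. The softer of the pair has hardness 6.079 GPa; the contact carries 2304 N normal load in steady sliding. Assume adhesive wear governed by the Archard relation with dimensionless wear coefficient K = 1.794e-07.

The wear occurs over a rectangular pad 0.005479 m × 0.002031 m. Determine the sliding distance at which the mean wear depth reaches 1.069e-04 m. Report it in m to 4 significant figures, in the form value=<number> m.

value=1.750e+04 m

Intermediates are shown rounded — each operation holds full float precision; a single final rounding to four significant figures.
Hardness H = 6.079 GPa = 6.079e+09 Pa.
Contact area A = 0.005479 m × 0.002031 m = 1.113e-05 m².
Collected in SI base units: W = 2304 N, H = 6.079e+09 Pa, K = 1.794e-07.
Permissible volume V_lim = h_lim·A = 1.069e-04 · 1.113e-05 = 1.190e-09 m³.
Inverting, life L = V_lim·H/(K·W) = 1.190e-09 · 6.079e+09 / (1.794e-07 · 2304) = 1.750e+04 m.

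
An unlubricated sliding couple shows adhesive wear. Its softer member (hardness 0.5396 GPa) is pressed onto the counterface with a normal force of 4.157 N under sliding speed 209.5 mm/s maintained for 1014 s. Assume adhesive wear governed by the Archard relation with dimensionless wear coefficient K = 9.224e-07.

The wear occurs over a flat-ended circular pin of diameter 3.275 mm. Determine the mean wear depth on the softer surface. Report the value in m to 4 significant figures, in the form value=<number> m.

value=1.792e-07 m

The computation maintains exact precision. Intermediate values are printed rounded, and rounded just once: four significant digits.
Sliding speed v = 209.5 mm/s = 0.2095 m/s. The distance L = v·t = 0.2095 m/s × 1014 s = 212.4 m.
Hardness H = 0.5396 GPa = 5.396e+08 Pa.
Pin diameter d = 3.275 mm = 0.003275 m. Contact area A = π·d²/4 = π·(0.003275 m)²/4 = 8.424e-06 m².
As SI base values: W = 4.157 N, H = 5.396e+08 Pa, K = 9.224e-07.
Worn volume V = K·W·L/H = 9.224e-07 · 4.157 · 212.4 / 5.396e+08 = 1.510e-12 m³.
Average depth h = V/A = 1.510e-12 / 8.424e-06 = 1.792e-07 m.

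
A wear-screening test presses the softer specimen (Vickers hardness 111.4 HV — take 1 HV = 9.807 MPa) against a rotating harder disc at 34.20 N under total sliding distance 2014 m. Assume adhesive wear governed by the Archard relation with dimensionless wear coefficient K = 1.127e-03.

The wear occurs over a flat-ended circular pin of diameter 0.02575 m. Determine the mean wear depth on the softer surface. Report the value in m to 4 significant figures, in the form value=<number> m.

value=1.364e-04 m

Printed values are rounded. The algebra holds exact precision; one final rounding: 4 significant figures.
Hardness H = 111.4 HV × 9.807 MPa/HV = 1092 MPa = 1.092e+09 Pa.
Contact area A = π·d²/4 = π·(0.02575 m)²/4 = 5.208e-04 m².
In SI base units: W = 34.20 N, H = 1.092e+09 Pa, K = 1.127e-03.
Archard relation: V = K·W·L/H = 1.127e-03 · 34.20 · 2014 / 1.092e+09 = 7.105e-08 m³.
Mean depth h = V/A = 7.105e-08 / 5.208e-04 = 1.364e-04 m.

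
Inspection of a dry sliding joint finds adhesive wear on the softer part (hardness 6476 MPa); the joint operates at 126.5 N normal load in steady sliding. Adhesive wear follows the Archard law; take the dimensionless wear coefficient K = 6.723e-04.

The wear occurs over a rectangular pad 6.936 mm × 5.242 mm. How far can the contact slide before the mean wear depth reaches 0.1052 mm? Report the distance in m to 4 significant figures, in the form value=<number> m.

value=291.3 m

Intermediates appear rounded. Each operation holds full precision; one final rounding: four significant digits.
Hardness H = 6476 MPa = 6.476e+09 Pa.
Pad sides 6.936 mm × 5.242 mm = 0.006936 m × 0.005242 m. Contact area A = 0.006936 m × 0.005242 m = 3.636e-05 m².
Depth limit h_lim = 0.1052 mm = 1.052e-04 m.
As SI base values: W = 126.5 N, H = 6.476e+09 Pa, K = 6.723e-04.
Wearable volume V_lim = h_lim·A = 1.052e-04 · 3.636e-05 = 3.825e-09 m³.
Inverting, life L = V_lim·H/(K·W) = 3.825e-09 · 6.476e+09 / (6.723e-04 · 126.5) = 291.3 m.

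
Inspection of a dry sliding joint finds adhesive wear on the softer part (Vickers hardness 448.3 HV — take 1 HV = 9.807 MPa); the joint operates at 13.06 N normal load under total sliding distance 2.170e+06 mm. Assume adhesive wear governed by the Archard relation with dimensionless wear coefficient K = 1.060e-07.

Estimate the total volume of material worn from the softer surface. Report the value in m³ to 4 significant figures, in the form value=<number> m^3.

Intermediate values appear rounded. All working math carries exact precision — one final rounding, at four significant digits.
Convert: The distance L = 2.170e+06 mm = 2170 m.
Convert: Hardness H = 448.3 HV × 9.807 MPa/HV = 4396 MPa = 4.396e+09 Pa.
Collected in SI base units: W = 13.06 N, H = 4.396e+09 Pa, K = 1.060e-07.
The Archard volume V = K·W·L/H = 1.060e-07 · 13.06 · 2170 / 4.396e+09 = 6.833e-13 m³.

value=6.833e-13 m^3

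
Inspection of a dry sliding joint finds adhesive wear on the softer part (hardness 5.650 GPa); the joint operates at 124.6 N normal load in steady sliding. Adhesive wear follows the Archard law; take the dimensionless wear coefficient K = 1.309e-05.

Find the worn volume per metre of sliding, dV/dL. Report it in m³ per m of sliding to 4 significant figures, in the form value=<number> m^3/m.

value=2.887e-13 m^3/m

Printed values are rounded, and the algebra holds exact precision, and a lone final rounding: four significant digits.
Convert: Hardness H = 5.650 GPa = 5.650e+09 Pa.
In SI base units: W = 124.6 N, H = 5.650e+09 Pa, K = 1.309e-05.
Rate of wear dV/dL = K·W/H — distance-free: 1.309e-05 · 124.6 / 5.650e+09 = 2.887e-13 m³/m.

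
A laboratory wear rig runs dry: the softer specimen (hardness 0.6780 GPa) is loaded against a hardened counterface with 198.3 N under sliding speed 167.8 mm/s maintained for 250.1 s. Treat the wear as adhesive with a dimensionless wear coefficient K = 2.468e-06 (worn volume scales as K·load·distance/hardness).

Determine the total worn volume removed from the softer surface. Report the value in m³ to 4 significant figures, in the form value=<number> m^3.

All working math carries full precision; intermediate values are displayed rounded. Rounded just once to 4 significant figures.
Convert: Sliding speed v = 167.8 mm/s = 0.1678 m/s. Sliding distance L = v·t = 0.1678 m/s × 250.1 s = 41.97 m.
Convert: Hardness H = 0.6780 GPa = 6.780e+08 Pa.
In SI base units: W = 198.3 N, H = 6.780e+08 Pa, K = 2.468e-06.
Worn volume V = K·W·L/H = 2.468e-06 · 198.3 · 41.97 / 6.780e+08 = 3.029e-11 m³.

value=3.029e-11 m^3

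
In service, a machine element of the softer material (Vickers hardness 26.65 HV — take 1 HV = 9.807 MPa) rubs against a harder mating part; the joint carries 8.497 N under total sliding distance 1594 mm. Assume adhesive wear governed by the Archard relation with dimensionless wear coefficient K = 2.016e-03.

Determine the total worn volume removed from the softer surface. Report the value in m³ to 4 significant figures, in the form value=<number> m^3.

All working math carries full float precision, and intermediates are shown rounded — a lone final rounding, at four significant digits.
Convert: Sliding distance L = 1594 mm = 1.594 m.
Convert: Hardness H = 26.65 HV × 9.807 MPa/HV = 261.4 MPa = 2.614e+08 Pa.
In SI base units, W = 8.497 N, H = 2.614e+08 Pa, K = 2.016e-03.
Archard volume V = K·W·L/H = 2.016e-03 · 8.497 · 1.594 / 2.614e+08 = 1.045e-10 m³.

value=1.045e-10 m^3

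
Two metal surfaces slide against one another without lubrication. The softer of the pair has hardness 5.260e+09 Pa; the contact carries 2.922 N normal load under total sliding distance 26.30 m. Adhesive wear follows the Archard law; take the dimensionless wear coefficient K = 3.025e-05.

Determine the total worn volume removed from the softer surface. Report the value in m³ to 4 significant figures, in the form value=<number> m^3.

All arithmetic runs at exact precision; intermediates are displayed rounded, and one last rounding: 4 significant digits.
Working in SI base units: W = 2.922 N, H = 5.260e+09 Pa, K = 3.025e-05.
Archard volume V = K·W·L/H = 3.025e-05 · 2.922 · 26.30 / 5.260e+09 = 4.420e-13 m³.

value=4.420e-13 m^3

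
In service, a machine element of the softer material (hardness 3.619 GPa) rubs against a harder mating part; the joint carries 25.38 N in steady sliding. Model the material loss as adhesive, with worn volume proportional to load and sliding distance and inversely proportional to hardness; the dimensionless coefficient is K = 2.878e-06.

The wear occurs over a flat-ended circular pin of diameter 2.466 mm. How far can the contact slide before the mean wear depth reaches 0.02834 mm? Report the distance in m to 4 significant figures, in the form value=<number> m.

The intermediates are printed rounded. All working math maintains full float precision, and rounded once at the end to four significant digits.
Hardness H = 3.619 GPa = 3.619e+09 Pa.
Pin diameter d = 2.466 mm = 0.002466 m. Contact area A = π·d²/4 = π·(0.002466 m)²/4 = 4.776e-06 m².
Depth limit h_lim = 0.02834 mm = 2.834e-05 m.
Working in SI base units: W = 25.38 N, H = 3.619e+09 Pa, K = 2.878e-06.
Limit volume V_lim = h_lim·A = 2.834e-05 · 4.776e-06 = 1.354e-10 m³.
Thus life L = V_lim·H/(K·W) = 1.354e-10 · 3.619e+09 / (2.878e-06 · 25.38) = 6706 m.

value=6706 m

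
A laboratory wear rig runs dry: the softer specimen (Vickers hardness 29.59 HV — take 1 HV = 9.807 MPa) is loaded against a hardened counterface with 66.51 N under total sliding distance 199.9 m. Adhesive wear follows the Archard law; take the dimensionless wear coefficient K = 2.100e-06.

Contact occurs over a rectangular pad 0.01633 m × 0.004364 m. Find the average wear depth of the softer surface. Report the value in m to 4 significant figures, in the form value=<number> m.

Intermediate values appear rounded, and every step holds exact precision, and one final rounding to 4 significant figures.
Convert: Hardness H = 29.59 HV × 9.807 MPa/HV = 290.2 MPa = 2.902e+08 Pa.
Convert: Contact area A = 0.01633 m × 0.004364 m = 7.126e-05 m².
In SI base units, W = 66.51 N, H = 2.902e+08 Pa, K = 2.100e-06.
Archard volume V = K·W·L/H = 2.100e-06 · 66.51 · 199.9 / 2.902e+08 = 9.621e-11 m³.
Average depth h = V/A = 9.621e-11 / 7.126e-05 = 1.350e-06 m.

value=1.350e-06 m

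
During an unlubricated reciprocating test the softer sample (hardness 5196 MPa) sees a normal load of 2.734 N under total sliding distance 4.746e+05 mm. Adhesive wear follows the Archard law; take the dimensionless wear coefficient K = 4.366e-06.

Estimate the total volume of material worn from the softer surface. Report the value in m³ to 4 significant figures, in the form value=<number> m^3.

Intermediate values are printed rounded; all arithmetic carries exact precision — one last rounding: 4 significant digits.
Total distance L = 4.746e+05 mm = 474.6 m.
Hardness H = 5196 MPa = 5.196e+09 Pa.
SI base units throughout: W = 2.734 N, H = 5.196e+09 Pa, K = 4.366e-06.
Volume removed: V = K·W·L/H = 4.366e-06 · 2.734 · 474.6 / 5.196e+09 = 1.090e-12 m³.

value=1.090e-12 m^3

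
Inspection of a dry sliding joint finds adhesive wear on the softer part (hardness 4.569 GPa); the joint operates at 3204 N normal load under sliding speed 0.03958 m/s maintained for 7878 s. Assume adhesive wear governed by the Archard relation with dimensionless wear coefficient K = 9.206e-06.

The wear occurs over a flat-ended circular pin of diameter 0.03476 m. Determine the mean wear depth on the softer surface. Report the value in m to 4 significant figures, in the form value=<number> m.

Intermediates are displayed rounded — the algebra keeps exact precision — rounded once at the end, at 4 significant figures.
The distance L = v·t = 0.03958 m/s × 7878 s = 311.8 m.
Hardness H = 4.569 GPa = 4.569e+09 Pa.
Contact area A = π·d²/4 = π·(0.03476 m)²/4 = 9.490e-04 m².
SI base units throughout: W = 3204 N, H = 4.569e+09 Pa, K = 9.206e-06.
Apply Archard: V = K·W·L/H = 9.206e-06 · 3204 · 311.8 / 4.569e+09 = 2.013e-09 m³.
Depth h = V/A = 2.013e-09 / 9.490e-04 = 2.121e-06 m.

value=2.121e-06 m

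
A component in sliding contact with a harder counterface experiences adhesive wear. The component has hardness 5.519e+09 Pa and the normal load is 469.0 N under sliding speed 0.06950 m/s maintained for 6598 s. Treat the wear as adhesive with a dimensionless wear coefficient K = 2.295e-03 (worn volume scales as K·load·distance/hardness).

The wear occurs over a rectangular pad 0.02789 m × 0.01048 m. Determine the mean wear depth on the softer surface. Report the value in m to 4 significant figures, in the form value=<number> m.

value=3.060e-04 m

All working math carries exact precision; shown intermediates are rounded, and rounded just once: 4 significant digits.
Convert: Sliding distance L = v·t = 0.06950 m/s × 6598 s = 458.6 m.
Convert: Contact area A = 0.02789 m × 0.01048 m = 2.923e-04 m².
Working in SI base units: W = 469.0 N, H = 5.519e+09 Pa, K = 2.295e-03.
By Archard's law, V = K·W·L/H = 2.295e-03 · 469.0 · 458.6 / 5.519e+09 = 8.943e-08 m³.
Average depth h = V/A = 8.943e-08 / 2.923e-04 = 3.060e-04 m.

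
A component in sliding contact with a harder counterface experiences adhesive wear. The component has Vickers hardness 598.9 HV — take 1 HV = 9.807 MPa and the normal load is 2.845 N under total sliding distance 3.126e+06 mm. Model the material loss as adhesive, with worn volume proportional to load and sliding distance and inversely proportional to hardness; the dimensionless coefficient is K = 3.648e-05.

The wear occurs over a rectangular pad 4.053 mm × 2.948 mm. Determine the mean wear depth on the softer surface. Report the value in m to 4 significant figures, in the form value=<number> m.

value=4.623e-06 m

The computation holds full precision. Intermediates are shown rounded; rounded once at the end: 4 significant figures.
Distance L = 3.126e+06 mm = 3126 m.
Hardness H = 598.9 HV × 9.807 MPa/HV = 5873 MPa = 5.873e+09 Pa.
Pad sides 4.053 mm × 2.948 mm = 0.004053 m × 0.002948 m. Contact area A = 0.004053 m × 0.002948 m = 1.195e-05 m².
In SI base units, W = 2.845 N, H = 5.873e+09 Pa, K = 3.648e-05.
Archard relation: V = K·W·L/H = 3.648e-05 · 2.845 · 3126 / 5.873e+09 = 5.524e-11 m³.
Mean depth h = V/A = 5.524e-11 / 1.195e-05 = 4.623e-06 m.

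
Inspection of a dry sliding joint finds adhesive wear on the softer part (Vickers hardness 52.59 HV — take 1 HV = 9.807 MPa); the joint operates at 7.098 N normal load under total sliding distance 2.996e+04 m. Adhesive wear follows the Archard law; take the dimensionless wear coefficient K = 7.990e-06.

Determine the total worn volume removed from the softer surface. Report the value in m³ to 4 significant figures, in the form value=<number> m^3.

value=3.294e-09 m^3

Shown intermediates are rounded. The computation maintains full float precision; one last rounding, at 4 significant digits.
Convert: Hardness H = 52.59 HV × 9.807 MPa/HV = 515.8 MPa = 5.158e+08 Pa.
Restated in SI base units: W = 7.098 N, H = 5.158e+08 Pa, K = 7.990e-06.
Archard volume V = K·W·L/H = 7.990e-06 · 7.098 · 2.996e+04 / 5.158e+08 = 3.294e-09 m³.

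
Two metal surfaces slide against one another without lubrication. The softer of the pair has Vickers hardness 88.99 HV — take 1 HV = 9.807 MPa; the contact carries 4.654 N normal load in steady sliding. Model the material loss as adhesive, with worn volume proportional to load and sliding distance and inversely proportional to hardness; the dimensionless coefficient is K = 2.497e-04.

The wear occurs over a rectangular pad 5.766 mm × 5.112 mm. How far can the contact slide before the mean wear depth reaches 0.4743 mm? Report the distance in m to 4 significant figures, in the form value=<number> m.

value=1.050e+04 m

The computation runs at full float precision, and intermediates are shown rounded — a lone final rounding, at 4 significant digits.
Hardness H = 88.99 HV × 9.807 MPa/HV = 872.7 MPa = 8.727e+08 Pa.
Pad sides 5.766 mm × 5.112 mm = 0.005766 m × 0.005112 m. Contact area A = 0.005766 m × 0.005112 m = 2.948e-05 m².
Depth limit h_lim = 0.4743 mm = 4.743e-04 m.
In SI base units: W = 4.654 N, H = 8.727e+08 Pa, K = 2.497e-04.
Permissible volume V_lim = h_lim·A = 4.743e-04 · 2.948e-05 = 1.398e-08 m³.
So the life L = V_lim·H/(K·W) = 1.398e-08 · 8.727e+08 / (2.497e-04 · 4.654) = 1.050e+04 m.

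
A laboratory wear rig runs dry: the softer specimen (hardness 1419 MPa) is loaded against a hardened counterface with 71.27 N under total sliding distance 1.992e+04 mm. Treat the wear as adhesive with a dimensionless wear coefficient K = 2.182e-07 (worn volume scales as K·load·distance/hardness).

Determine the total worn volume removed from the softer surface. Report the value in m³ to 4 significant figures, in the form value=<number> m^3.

value=2.183e-13 m^3

The intermediates are shown rounded, and all arithmetic maintains exact precision, and a single final rounding to 4 significant figures.
Convert: Total distance L = 1.992e+04 mm = 19.92 m.
Convert: Hardness H = 1419 MPa = 1.419e+09 Pa.
Collected in SI base units: W = 71.27 N, H = 1.419e+09 Pa, K = 2.182e-07.
By Archard's law, V = K·W·L/H = 2.182e-07 · 71.27 · 19.92 / 1.419e+09 = 2.183e-13 m³.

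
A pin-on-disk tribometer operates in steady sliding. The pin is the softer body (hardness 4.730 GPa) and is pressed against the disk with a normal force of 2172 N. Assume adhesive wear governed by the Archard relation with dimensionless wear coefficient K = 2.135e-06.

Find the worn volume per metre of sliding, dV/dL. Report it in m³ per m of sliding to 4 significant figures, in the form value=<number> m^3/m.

value=9.804e-13 m^3/m

Intermediate values appear rounded — each operation holds exact precision — a lone final rounding: four significant figures.
Hardness H = 4.730 GPa = 4.730e+09 Pa.
Collected in SI base units: W = 2172 N, H = 4.730e+09 Pa, K = 2.135e-06.
The wear rate dV/dL = K·W/H (independent of L): 2.135e-06 · 2172 / 4.730e+09 = 9.804e-13 m³/m.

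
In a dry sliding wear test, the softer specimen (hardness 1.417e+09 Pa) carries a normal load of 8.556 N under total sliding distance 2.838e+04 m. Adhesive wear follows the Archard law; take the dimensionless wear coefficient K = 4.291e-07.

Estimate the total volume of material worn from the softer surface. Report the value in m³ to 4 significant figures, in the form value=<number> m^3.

Intermediates are printed rounded, and all working math maintains full float precision; a single final rounding to 4 significant figures.
Restated in SI base units: W = 8.556 N, H = 1.417e+09 Pa, K = 4.291e-07.
Wear volume V = K·W·L/H = 4.291e-07 · 8.556 · 2.838e+04 / 1.417e+09 = 7.353e-11 m³.

value=7.353e-11 m^3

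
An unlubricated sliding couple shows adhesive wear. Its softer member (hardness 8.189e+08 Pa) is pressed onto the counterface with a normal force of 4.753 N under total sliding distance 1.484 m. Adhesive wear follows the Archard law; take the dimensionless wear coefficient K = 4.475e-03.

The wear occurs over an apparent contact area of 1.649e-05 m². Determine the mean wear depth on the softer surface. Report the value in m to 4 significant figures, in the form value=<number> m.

value=2.337e-06 m

Intermediate values are displayed rounded — all arithmetic keeps full float precision, and a lone final rounding, at 4 significant digits.
Restated in SI base units: W = 4.753 N, H = 8.189e+08 Pa, K = 4.475e-03.
Apply Archard: V = K·W·L/H = 4.475e-03 · 4.753 · 1.484 / 8.189e+08 = 3.854e-11 m³.
Depth of wear h = V/A = 3.854e-11 / 1.649e-05 = 2.337e-06 m.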